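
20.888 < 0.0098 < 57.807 False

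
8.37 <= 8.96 True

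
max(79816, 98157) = 98157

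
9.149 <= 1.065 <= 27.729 False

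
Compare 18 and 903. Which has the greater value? 903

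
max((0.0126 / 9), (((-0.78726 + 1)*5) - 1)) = 0.0637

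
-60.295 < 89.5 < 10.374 False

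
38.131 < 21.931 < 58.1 False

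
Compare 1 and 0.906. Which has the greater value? 1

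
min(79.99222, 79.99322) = 79.99222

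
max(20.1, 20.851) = 20.851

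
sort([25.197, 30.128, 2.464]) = [2.464, 25.197, 30.128]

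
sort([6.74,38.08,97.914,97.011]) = [6.74,38.08,97.011,97.914]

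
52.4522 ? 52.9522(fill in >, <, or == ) <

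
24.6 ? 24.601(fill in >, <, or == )<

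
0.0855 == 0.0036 False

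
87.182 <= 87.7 True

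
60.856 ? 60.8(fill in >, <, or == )>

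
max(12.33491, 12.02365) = 12.33491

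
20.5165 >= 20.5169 False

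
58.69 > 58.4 True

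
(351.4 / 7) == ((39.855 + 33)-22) False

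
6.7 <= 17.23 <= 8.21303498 False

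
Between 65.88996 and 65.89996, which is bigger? 65.89996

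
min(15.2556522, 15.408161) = 15.2556522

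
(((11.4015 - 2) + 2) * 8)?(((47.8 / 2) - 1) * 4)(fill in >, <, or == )<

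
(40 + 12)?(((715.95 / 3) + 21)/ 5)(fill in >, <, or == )>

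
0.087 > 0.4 False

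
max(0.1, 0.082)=0.1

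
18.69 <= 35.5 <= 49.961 True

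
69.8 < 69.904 True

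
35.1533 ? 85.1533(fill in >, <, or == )<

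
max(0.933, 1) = 1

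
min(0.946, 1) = 0.946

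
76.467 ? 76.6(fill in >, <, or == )<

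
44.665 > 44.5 True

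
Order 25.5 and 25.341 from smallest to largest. 25.341, 25.5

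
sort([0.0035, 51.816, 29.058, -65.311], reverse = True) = [51.816, 29.058, 0.0035, -65.311]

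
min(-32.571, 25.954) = -32.571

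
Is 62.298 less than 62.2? No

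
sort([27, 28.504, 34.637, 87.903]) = [27, 28.504, 34.637, 87.903]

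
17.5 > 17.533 False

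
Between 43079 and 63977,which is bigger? 63977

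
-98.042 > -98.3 True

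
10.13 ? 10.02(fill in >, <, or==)>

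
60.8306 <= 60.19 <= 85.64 False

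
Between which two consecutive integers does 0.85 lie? 0 and 1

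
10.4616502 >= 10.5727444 False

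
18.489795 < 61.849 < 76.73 True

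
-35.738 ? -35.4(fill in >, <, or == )<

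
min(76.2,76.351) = 76.2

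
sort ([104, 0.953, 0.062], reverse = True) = [104, 0.953, 0.062]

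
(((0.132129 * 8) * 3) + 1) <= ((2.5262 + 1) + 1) True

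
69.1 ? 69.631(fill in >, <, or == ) <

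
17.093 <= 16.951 False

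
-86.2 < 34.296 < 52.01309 True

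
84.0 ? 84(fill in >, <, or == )==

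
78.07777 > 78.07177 True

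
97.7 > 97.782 False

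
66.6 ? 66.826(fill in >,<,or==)<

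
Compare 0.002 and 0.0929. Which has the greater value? 0.0929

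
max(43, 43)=43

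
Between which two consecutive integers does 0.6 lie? 0 and 1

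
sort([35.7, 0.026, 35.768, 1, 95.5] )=[0.026, 1, 35.7, 35.768, 95.5]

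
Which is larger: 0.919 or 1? 1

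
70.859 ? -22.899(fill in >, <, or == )>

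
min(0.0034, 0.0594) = 0.0034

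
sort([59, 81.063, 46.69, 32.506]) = [32.506, 46.69, 59, 81.063]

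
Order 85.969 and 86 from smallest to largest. 85.969, 86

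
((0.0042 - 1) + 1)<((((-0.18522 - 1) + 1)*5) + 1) True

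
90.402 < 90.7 True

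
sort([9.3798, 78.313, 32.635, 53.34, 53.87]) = [9.3798, 32.635, 53.34, 53.87, 78.313]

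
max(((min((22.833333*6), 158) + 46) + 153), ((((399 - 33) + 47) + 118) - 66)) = 465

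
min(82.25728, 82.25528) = 82.25528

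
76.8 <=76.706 False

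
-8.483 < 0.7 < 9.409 True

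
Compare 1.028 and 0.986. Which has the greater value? 1.028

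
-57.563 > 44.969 False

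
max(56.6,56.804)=56.804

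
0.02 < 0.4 True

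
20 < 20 False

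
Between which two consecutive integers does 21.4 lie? 21 and 22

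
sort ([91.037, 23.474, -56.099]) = [-56.099, 23.474, 91.037]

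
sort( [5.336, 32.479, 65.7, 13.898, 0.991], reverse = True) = [65.7, 32.479, 13.898, 5.336, 0.991]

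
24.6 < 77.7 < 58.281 False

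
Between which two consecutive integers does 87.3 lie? 87 and 88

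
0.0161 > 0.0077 True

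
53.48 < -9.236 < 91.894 False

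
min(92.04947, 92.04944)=92.04944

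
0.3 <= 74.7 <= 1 False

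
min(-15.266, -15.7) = -15.7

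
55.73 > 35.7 True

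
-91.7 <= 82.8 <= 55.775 False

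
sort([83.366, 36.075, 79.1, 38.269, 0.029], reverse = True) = [83.366, 79.1, 38.269, 36.075, 0.029]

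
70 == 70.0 True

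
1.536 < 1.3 False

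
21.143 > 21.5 False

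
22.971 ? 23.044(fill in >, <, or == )<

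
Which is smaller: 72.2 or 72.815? 72.2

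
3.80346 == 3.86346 False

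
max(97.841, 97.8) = 97.841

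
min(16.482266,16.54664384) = 16.482266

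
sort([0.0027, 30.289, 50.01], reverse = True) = [50.01, 30.289, 0.0027]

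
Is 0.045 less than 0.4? Yes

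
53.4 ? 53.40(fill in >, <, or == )==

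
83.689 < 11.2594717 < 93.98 False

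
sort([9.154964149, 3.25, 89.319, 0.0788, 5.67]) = [0.0788, 3.25, 5.67, 9.154964149, 89.319]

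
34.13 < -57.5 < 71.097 False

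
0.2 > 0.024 True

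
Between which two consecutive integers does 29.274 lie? 29 and 30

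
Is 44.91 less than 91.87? Yes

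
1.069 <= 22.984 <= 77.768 True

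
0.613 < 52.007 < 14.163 False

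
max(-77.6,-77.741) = -77.6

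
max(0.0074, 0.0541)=0.0541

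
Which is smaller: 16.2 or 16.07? 16.07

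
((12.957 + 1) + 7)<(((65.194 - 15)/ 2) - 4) True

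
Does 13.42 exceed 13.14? Yes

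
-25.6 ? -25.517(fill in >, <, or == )<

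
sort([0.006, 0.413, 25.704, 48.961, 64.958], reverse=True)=[64.958, 48.961, 25.704, 0.413, 0.006]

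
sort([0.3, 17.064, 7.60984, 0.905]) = [0.3, 0.905, 7.60984, 17.064]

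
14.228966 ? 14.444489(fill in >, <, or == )<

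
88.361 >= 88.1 True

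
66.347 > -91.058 True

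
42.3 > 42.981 False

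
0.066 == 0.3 False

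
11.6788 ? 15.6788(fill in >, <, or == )<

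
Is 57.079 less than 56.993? No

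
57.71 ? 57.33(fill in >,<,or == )>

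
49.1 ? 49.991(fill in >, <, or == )<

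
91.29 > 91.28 True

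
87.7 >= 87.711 False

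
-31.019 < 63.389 True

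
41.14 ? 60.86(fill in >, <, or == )<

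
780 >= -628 True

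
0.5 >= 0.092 True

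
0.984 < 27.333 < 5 False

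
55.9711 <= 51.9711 False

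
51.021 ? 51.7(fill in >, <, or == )<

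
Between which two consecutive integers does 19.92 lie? 19 and 20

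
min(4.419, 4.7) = 4.419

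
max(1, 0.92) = 1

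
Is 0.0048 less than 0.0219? Yes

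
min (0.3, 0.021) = 0.021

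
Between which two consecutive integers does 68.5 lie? 68 and 69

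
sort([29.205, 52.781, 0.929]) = [0.929, 29.205, 52.781]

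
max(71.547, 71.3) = 71.547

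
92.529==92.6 False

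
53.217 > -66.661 True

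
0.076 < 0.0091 False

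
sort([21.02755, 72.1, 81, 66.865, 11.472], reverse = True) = [81, 72.1, 66.865, 21.02755, 11.472]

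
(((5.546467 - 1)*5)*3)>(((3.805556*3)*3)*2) False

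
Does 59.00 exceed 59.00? No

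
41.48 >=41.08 True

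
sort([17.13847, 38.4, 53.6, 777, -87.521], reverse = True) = [777, 53.6, 38.4, 17.13847, -87.521]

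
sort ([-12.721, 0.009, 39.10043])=[-12.721, 0.009, 39.10043]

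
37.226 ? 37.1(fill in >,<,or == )>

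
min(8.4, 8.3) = 8.3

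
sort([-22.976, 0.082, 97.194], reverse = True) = [97.194, 0.082, -22.976]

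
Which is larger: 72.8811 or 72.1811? 72.8811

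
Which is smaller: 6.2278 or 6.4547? 6.2278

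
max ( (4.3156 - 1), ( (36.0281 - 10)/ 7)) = 3.7183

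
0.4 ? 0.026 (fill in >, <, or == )>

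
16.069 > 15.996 True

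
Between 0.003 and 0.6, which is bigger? 0.6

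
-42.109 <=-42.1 True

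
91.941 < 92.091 True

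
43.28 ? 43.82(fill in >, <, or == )<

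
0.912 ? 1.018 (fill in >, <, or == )<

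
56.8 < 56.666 False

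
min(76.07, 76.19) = 76.07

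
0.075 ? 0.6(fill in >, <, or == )<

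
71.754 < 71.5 False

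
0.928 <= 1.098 True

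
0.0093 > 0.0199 False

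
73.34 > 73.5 False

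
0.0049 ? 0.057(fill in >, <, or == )<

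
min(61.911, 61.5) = 61.5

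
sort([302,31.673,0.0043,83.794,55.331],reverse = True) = [302,83.794,55.331,31.673,0.0043]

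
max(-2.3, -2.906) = -2.3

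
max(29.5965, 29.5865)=29.5965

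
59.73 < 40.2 False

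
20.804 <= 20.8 False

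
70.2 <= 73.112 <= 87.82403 True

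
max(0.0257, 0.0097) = 0.0257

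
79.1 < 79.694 True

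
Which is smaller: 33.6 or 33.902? 33.6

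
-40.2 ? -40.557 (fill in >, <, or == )>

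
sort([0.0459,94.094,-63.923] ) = [-63.923,0.0459,94.094]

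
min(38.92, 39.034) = 38.92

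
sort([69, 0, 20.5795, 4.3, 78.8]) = [0, 4.3, 20.5795, 69, 78.8]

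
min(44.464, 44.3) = 44.3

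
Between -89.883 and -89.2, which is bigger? -89.2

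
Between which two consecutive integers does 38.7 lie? 38 and 39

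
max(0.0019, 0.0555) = 0.0555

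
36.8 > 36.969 False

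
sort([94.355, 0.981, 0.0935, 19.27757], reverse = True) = [94.355, 19.27757, 0.981, 0.0935]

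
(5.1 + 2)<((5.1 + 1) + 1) False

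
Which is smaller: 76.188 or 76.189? 76.188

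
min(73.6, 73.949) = 73.6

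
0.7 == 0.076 False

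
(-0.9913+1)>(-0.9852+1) False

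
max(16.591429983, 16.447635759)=16.591429983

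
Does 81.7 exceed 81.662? Yes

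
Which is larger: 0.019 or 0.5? 0.5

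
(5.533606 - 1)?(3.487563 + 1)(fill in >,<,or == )>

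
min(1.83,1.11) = 1.11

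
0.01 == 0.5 False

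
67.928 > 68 False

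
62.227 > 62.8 False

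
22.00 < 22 False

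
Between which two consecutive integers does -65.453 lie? -66 and -65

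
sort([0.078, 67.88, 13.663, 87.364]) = [0.078, 13.663, 67.88, 87.364]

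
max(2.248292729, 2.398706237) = 2.398706237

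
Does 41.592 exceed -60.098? Yes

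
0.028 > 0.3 False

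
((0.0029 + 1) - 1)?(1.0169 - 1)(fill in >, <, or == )<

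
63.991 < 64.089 True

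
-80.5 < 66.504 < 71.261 True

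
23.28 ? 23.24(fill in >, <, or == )>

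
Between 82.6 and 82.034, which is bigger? 82.6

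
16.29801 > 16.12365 True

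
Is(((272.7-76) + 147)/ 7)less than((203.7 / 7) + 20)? No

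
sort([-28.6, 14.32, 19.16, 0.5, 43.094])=[-28.6, 0.5, 14.32, 19.16, 43.094]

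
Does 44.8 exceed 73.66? No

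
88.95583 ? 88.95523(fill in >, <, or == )>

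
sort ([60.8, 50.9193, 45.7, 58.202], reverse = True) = [60.8, 58.202, 50.9193, 45.7]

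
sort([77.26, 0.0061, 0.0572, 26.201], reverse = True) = [77.26, 26.201, 0.0572, 0.0061]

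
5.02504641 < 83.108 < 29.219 False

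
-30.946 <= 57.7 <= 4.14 False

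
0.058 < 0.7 True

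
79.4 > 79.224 True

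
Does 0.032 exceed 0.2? No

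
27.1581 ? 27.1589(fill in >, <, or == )<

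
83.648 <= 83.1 False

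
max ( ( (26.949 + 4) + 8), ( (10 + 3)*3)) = 39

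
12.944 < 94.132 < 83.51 False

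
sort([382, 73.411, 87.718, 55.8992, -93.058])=[-93.058, 55.8992, 73.411, 87.718, 382]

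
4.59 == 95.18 False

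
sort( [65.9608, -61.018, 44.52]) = [-61.018, 44.52, 65.9608]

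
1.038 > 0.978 True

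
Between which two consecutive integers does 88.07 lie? 88 and 89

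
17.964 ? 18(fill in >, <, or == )<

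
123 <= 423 True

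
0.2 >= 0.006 True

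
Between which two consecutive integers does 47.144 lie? 47 and 48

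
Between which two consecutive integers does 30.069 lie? 30 and 31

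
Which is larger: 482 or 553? 553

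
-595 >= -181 False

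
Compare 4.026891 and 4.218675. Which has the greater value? 4.218675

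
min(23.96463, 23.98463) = 23.96463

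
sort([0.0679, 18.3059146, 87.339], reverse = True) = [87.339, 18.3059146, 0.0679]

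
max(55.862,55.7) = 55.862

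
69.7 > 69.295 True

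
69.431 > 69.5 False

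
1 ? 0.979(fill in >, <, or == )>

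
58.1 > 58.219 False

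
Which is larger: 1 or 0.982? 1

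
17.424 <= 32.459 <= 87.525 True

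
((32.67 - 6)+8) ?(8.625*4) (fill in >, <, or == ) >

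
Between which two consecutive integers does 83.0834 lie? 83 and 84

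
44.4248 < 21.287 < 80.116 False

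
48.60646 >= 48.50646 True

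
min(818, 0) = 0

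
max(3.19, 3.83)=3.83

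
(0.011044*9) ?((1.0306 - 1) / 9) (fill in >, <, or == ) >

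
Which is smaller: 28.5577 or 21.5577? 21.5577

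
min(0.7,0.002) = 0.002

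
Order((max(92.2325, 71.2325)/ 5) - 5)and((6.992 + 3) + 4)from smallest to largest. ((max(92.2325, 71.2325)/ 5) - 5), ((6.992 + 3) + 4)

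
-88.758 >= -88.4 False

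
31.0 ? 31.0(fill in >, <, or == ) ==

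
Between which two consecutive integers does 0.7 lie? 0 and 1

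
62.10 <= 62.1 True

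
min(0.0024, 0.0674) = 0.0024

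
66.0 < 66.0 False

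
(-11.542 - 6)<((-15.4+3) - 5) True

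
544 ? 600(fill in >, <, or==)<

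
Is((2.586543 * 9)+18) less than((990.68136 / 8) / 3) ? No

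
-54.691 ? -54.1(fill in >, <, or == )<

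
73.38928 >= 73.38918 True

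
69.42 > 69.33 True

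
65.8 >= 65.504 True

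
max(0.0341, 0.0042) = 0.0341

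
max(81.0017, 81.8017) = 81.8017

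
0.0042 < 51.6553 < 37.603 False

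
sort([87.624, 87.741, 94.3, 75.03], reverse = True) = [94.3, 87.741, 87.624, 75.03]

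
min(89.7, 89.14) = 89.14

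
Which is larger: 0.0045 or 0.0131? 0.0131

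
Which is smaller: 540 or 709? 540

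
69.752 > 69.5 True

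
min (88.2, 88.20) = 88.2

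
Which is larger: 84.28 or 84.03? 84.28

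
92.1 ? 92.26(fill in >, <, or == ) <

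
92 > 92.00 False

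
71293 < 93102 True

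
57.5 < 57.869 True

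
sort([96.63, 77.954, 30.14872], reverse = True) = [96.63, 77.954, 30.14872]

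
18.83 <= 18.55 False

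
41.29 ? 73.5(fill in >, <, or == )<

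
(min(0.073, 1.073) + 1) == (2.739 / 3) False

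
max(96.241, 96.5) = 96.5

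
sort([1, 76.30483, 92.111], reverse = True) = [92.111, 76.30483, 1]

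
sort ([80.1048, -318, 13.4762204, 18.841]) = [-318, 13.4762204, 18.841, 80.1048]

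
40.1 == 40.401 False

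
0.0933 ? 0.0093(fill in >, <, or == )>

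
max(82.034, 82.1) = 82.1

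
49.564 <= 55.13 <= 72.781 True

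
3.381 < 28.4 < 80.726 True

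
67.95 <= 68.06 True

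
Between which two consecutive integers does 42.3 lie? 42 and 43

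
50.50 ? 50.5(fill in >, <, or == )==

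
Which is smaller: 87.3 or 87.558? 87.3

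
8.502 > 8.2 True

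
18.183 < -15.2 False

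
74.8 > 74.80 False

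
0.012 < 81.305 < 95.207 True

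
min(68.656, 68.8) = 68.656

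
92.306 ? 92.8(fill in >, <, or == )<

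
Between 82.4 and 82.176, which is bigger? 82.4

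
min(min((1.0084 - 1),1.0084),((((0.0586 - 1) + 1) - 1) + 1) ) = 0.0084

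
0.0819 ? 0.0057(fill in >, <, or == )>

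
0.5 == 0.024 False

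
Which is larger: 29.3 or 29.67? 29.67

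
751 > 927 False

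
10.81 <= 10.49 False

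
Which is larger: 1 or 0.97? 1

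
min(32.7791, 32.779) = 32.779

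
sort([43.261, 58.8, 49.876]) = [43.261, 49.876, 58.8]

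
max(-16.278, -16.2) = -16.2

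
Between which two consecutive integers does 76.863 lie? 76 and 77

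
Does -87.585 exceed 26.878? No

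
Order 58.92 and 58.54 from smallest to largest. 58.54, 58.92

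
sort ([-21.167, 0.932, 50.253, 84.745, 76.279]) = [-21.167, 0.932, 50.253, 76.279, 84.745]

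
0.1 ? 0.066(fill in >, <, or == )>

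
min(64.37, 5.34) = 5.34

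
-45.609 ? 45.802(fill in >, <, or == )<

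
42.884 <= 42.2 False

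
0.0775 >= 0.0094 True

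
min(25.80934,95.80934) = 25.80934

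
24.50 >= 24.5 True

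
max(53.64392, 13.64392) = 53.64392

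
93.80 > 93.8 False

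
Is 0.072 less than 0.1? Yes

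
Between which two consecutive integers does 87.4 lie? 87 and 88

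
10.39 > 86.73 False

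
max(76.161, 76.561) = 76.561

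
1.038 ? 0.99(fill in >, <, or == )>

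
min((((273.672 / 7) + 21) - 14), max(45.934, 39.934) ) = 45.934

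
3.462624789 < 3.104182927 False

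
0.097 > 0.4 False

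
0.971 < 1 True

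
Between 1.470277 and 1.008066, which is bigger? 1.470277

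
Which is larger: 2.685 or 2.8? 2.8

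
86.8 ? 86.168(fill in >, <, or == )>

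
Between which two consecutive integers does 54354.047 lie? 54354 and 54355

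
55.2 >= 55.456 False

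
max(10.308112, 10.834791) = 10.834791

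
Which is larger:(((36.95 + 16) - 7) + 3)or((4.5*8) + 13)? ((4.5*8) + 13)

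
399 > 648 False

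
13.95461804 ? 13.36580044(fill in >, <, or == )>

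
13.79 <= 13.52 False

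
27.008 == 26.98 False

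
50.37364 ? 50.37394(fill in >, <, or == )<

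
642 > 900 False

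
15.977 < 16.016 True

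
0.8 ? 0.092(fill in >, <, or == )>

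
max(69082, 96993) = 96993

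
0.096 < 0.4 True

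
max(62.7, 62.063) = 62.7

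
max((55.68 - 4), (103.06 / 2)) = 51.68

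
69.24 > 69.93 False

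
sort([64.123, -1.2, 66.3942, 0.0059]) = [-1.2, 0.0059, 64.123, 66.3942]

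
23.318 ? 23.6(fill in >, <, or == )<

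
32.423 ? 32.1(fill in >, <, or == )>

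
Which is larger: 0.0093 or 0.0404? 0.0404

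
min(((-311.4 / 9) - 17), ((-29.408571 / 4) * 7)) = -51.6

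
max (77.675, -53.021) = 77.675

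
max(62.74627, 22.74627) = 62.74627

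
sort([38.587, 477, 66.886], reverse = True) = [477, 66.886, 38.587]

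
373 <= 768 True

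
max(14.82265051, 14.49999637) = 14.82265051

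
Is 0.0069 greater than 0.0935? No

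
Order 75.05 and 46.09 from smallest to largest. 46.09, 75.05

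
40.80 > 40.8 False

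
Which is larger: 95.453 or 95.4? 95.453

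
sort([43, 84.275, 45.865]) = [43, 45.865, 84.275]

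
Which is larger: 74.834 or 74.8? 74.834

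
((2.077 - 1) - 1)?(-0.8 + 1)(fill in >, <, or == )<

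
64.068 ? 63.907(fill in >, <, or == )>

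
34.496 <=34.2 False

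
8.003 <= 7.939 False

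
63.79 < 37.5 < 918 False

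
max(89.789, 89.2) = 89.789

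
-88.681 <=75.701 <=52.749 False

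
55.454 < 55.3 False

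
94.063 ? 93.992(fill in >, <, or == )>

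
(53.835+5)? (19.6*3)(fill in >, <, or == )>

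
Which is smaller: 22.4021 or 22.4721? 22.4021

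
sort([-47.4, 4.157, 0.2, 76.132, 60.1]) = [-47.4, 0.2, 4.157, 60.1, 76.132]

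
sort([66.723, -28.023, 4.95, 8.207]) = [-28.023, 4.95, 8.207, 66.723]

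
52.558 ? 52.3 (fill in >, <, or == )>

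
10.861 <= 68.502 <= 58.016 False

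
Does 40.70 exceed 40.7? No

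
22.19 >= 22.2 False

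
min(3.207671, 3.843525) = 3.207671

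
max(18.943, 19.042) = 19.042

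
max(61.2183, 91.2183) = 91.2183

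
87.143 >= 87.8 False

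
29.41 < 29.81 True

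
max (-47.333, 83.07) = 83.07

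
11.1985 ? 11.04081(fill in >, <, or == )>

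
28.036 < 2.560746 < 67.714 False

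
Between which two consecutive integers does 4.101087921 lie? 4 and 5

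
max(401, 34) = 401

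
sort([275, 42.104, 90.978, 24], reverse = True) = [275, 90.978, 42.104, 24]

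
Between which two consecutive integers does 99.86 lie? 99 and 100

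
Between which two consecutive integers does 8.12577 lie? 8 and 9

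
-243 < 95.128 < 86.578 False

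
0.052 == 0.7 False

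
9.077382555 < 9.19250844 True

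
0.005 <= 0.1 True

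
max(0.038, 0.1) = 0.1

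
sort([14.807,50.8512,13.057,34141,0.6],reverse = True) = [34141,50.8512,14.807,13.057,0.6]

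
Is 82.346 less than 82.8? Yes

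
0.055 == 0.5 False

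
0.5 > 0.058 True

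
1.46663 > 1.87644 False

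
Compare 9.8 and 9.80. They are equal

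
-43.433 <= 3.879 True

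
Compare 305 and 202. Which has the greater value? 305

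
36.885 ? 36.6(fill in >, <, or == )>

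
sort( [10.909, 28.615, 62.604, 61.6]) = [10.909, 28.615, 61.6, 62.604]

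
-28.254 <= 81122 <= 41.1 False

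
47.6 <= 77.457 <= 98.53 True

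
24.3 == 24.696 False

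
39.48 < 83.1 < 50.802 False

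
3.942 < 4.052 True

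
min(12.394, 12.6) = 12.394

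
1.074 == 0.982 False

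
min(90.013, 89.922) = 89.922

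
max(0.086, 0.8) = 0.8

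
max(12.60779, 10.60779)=12.60779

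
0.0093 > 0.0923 False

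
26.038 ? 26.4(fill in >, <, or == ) <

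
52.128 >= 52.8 False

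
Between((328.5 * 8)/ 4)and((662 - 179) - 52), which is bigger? ((328.5 * 8)/ 4)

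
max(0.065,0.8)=0.8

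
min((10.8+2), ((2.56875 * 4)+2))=12.275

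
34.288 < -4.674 False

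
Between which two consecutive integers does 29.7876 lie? 29 and 30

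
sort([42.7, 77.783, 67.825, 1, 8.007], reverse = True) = [77.783, 67.825, 42.7, 8.007, 1]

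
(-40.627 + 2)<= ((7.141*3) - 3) True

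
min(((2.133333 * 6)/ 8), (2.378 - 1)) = 1.378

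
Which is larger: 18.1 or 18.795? 18.795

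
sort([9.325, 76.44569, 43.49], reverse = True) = [76.44569, 43.49, 9.325]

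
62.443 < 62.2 False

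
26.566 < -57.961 False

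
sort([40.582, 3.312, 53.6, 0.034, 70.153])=[0.034, 3.312, 40.582, 53.6, 70.153]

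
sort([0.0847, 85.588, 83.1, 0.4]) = [0.0847, 0.4, 83.1, 85.588]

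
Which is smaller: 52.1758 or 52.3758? 52.1758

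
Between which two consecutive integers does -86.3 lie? -87 and -86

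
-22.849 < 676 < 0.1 False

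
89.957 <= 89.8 False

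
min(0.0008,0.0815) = 0.0008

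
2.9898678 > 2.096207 True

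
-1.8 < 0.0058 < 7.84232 True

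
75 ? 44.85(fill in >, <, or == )>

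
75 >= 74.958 True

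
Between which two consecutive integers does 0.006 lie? 0 and 1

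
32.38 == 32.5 False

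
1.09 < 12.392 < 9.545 False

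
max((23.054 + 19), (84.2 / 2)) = 42.1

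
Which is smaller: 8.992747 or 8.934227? 8.934227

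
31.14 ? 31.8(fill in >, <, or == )<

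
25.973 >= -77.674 True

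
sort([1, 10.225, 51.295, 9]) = [1, 9, 10.225, 51.295]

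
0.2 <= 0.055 False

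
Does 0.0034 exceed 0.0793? No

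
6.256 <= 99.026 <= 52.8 False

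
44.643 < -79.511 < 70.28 False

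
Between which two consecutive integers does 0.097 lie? 0 and 1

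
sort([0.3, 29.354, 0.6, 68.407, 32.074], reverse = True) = [68.407, 32.074, 29.354, 0.6, 0.3]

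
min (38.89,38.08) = 38.08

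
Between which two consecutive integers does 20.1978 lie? 20 and 21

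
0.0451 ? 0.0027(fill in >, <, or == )>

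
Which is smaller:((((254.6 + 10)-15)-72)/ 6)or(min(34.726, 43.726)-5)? ((((254.6 + 10)-15)-72)/ 6)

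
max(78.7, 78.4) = 78.7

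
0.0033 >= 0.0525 False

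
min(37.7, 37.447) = 37.447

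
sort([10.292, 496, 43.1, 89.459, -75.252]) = [-75.252, 10.292, 43.1, 89.459, 496]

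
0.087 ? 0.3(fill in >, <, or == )<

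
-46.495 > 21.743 False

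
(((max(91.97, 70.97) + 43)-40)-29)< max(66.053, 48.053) True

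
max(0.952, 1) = 1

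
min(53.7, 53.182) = 53.182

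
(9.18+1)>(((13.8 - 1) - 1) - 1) False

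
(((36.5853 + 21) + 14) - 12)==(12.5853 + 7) False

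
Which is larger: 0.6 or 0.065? 0.6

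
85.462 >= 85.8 False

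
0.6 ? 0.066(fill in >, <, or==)>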